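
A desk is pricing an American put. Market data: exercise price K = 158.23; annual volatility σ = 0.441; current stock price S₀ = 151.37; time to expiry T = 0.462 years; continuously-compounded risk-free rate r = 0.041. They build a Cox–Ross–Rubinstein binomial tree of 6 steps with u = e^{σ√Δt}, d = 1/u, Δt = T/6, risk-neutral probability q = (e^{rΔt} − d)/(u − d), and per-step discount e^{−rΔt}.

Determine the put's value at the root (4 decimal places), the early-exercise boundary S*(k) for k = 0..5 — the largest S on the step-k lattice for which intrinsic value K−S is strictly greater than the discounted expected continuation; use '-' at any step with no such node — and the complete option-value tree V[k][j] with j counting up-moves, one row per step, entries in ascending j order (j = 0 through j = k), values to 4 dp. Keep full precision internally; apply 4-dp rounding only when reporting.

price = 20.8863
boundary = - - - 104.8583 118.5082 133.9350
tree:
20.8863
29.6834 11.5817
40.6892 18.0659 4.6983
53.3717 27.3442 8.2263 0.9427
65.4494 39.7218 14.2392 1.8268 0.0000
76.1360 53.3717 24.2950 3.5400 0.0000 0.0000
85.5917 65.4494 39.7218 6.8600 0.0000 0.0000 0.0000

Δt=0.07700  u=1.13018  d=0.88482  q=0.48233  discount=0.99685
step 6 (expiry): payoffs max(K−S,0) = 85.5917 65.4494 39.7218 6.8600 0.0000 0.0000 0.0000
step 5: (k=5,j=0): S=82.0940, (K−S)⁺=76.1360, hold=75.6373 ⇒ V=76.1360 exercise | (k=5,j=1): S=104.8583, (K−S)⁺=53.3717, hold=52.8730 ⇒ V=53.3717 exercise | (k=5,j=2): S=133.9350, (K−S)⁺=24.2950, hold=23.7963 ⇒ V=24.2950 exercise | (k=5,j=3): S=171.0746, (K−S)⁺=0.0000, hold=3.5400 ⇒ V=3.5400 continue | (k=5,j=4): S=218.5128, (K−S)⁺=0.0000, hold=0.0000 ⇒ V=0.0000 continue | (k=5,j=5): S=279.1055, (K−S)⁺=0.0000, hold=0.0000 ⇒ V=0.0000 continue  boundary S*=133.9350
step 4: (k=4,j=0): S=92.7806, (K−S)⁺=65.4494, hold=64.9507 ⇒ V=65.4494 exercise | (k=4,j=1): S=118.5082, (K−S)⁺=39.7218, hold=39.2231 ⇒ V=39.7218 exercise | (k=4,j=2): S=151.3700, (K−S)⁺=6.8600, hold=14.2392 ⇒ V=14.2392 continue | (k=4,j=3): S=193.3442, (K−S)⁺=0.0000, hold=1.8268 ⇒ V=1.8268 continue | (k=4,j=4): S=246.9578, (K−S)⁺=0.0000, hold=0.0000 ⇒ V=0.0000 continue  boundary S*=118.5082
step 3: (k=3,j=0): S=104.8583, (K−S)⁺=53.3717, hold=52.8730 ⇒ V=53.3717 exercise | (k=3,j=1): S=133.9350, (K−S)⁺=24.2950, hold=27.3442 ⇒ V=27.3442 continue | (k=3,j=2): S=171.0746, (K−S)⁺=0.0000, hold=8.2263 ⇒ V=8.2263 continue | (k=3,j=3): S=218.5128, (K−S)⁺=0.0000, hold=0.9427 ⇒ V=0.9427 continue  boundary S*=104.8583
step 2: (k=2,j=0): S=118.5082, (K−S)⁺=39.7218, hold=40.6892 ⇒ V=40.6892 continue | (k=2,j=1): S=151.3700, (K−S)⁺=6.8600, hold=18.0659 ⇒ V=18.0659 continue | (k=2,j=2): S=193.3442, (K−S)⁺=0.0000, hold=4.6983 ⇒ V=4.6983 continue  boundary S*=-
step 1: (k=1,j=0): S=133.9350, (K−S)⁺=24.2950, hold=29.6834 ⇒ V=29.6834 continue | (k=1,j=1): S=171.0746, (K−S)⁺=0.0000, hold=11.5817 ⇒ V=11.5817 continue  boundary S*=-
step 0: (k=0,j=0): S=151.3700, (K−S)⁺=6.8600, hold=20.8863 ⇒ V=20.8863 continue  boundary S*=-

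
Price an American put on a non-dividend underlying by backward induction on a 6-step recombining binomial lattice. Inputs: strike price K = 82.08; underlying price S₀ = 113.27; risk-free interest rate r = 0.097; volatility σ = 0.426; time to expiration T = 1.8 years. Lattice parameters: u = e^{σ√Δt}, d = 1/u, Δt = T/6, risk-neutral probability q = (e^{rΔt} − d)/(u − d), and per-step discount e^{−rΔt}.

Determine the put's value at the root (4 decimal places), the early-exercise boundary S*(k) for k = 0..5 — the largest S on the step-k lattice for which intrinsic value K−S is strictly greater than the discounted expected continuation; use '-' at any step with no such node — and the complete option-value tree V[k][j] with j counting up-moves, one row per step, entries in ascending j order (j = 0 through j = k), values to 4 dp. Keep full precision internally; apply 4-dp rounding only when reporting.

price = 6.1939
boundary = - - - 56.2488 44.5430 56.2488
tree:
6.1939
10.2796 2.5456
16.5893 4.6873 0.5922
25.8312 8.4879 1.2308 0.0000
37.5370 15.0348 2.5580 0.0000 0.0000
46.8067 25.8312 5.3164 0.0000 0.0000 0.0000
54.1474 37.5370 11.0491 0.0000 0.0000 0.0000 0.0000

Δt=0.30000  u=1.26280  d=0.79189  q=0.50463  discount=0.97132
step 6 (expiry): payoffs max(K−S,0) = 54.1474 37.5370 11.0491 0.0000 0.0000 0.0000 0.0000
step 5: (k=5,j=0): S=35.2733, (K−S)⁺=46.8067, hold=44.4526 ⇒ V=46.8067 exercise | (k=5,j=1): S=56.2488, (K−S)⁺=25.8312, hold=23.4771 ⇒ V=25.8312 exercise | (k=5,j=2): S=89.6976, (K−S)⁺=0.0000, hold=5.3164 ⇒ V=5.3164 continue | (k=5,j=3): S=143.0371, (K−S)⁺=0.0000, hold=0.0000 ⇒ V=0.0000 continue | (k=5,j=4): S=228.0954, (K−S)⁺=0.0000, hold=0.0000 ⇒ V=0.0000 continue | (k=5,j=5): S=363.7342, (K−S)⁺=0.0000, hold=0.0000 ⇒ V=0.0000 continue  boundary S*=56.2488
step 4: (k=4,j=0): S=44.5430, (K−S)⁺=37.5370, hold=35.1829 ⇒ V=37.5370 exercise | (k=4,j=1): S=71.0309, (K−S)⁺=11.0491, hold=15.0348 ⇒ V=15.0348 continue | (k=4,j=2): S=113.2700, (K−S)⁺=0.0000, hold=2.5580 ⇒ V=2.5580 continue | (k=4,j=3): S=180.6270, (K−S)⁺=0.0000, hold=0.0000 ⇒ V=0.0000 continue | (k=4,j=4): S=288.0383, (K−S)⁺=0.0000, hold=0.0000 ⇒ V=0.0000 continue  boundary S*=44.5430
step 3: (k=3,j=0): S=56.2488, (K−S)⁺=25.8312, hold=25.4307 ⇒ V=25.8312 exercise | (k=3,j=1): S=89.6976, (K−S)⁺=0.0000, hold=8.4879 ⇒ V=8.4879 continue | (k=3,j=2): S=143.0371, (K−S)⁺=0.0000, hold=1.2308 ⇒ V=1.2308 continue | (k=3,j=3): S=228.0954, (K−S)⁺=0.0000, hold=0.0000 ⇒ V=0.0000 continue  boundary S*=56.2488
step 2: (k=2,j=0): S=71.0309, (K−S)⁺=11.0491, hold=16.5893 ⇒ V=16.5893 continue | (k=2,j=1): S=113.2700, (K−S)⁺=0.0000, hold=4.6873 ⇒ V=4.6873 continue | (k=2,j=2): S=180.6270, (K−S)⁺=0.0000, hold=0.5922 ⇒ V=0.5922 continue  boundary S*=-
step 1: (k=1,j=0): S=89.6976, (K−S)⁺=0.0000, hold=10.2796 ⇒ V=10.2796 continue | (k=1,j=1): S=143.0371, (K−S)⁺=0.0000, hold=2.5456 ⇒ V=2.5456 continue  boundary S*=-
step 0: (k=0,j=0): S=113.2700, (K−S)⁺=0.0000, hold=6.1939 ⇒ V=6.1939 continue  boundary S*=-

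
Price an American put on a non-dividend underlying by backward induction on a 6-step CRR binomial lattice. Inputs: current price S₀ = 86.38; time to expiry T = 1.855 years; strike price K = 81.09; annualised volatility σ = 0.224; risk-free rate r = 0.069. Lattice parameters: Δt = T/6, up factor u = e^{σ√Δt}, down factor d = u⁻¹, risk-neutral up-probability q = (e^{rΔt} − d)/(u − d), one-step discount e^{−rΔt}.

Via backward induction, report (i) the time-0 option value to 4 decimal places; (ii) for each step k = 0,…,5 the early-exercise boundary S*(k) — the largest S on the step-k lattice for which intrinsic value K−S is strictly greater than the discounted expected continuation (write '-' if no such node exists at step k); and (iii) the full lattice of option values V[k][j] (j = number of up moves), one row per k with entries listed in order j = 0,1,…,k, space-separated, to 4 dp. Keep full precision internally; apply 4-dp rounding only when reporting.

Δt=0.30917  u=1.13264  d=0.88289  q=0.55524  discount=0.97889
step 6 (expiry): payoffs max(K−S,0) = 40.1767 28.6035 13.7566 0.0000 0.0000 0.0000 0.0000
step 5: (k=5,j=0): S=46.3400, (K−S)⁺=34.7500, hold=33.0385 ⇒ V=34.7500 exercise | (k=5,j=1): S=59.4482, (K−S)⁺=21.6418, hold=19.9303 ⇒ V=21.6418 exercise | (k=5,j=2): S=76.2644, (K−S)⁺=4.8256, hold=5.9893 ⇒ V=5.9893 continue | (k=5,j=3): S=97.8373, (K−S)⁺=0.0000, hold=0.0000 ⇒ V=0.0000 continue | (k=5,j=4): S=125.5127, (K−S)⁺=0.0000, hold=0.0000 ⇒ V=0.0000 continue | (k=5,j=5): S=161.0165, (K−S)⁺=0.0000, hold=0.0000 ⇒ V=0.0000 continue  boundary S*=59.4482
step 4: (k=4,j=0): S=52.4865, (K−S)⁺=28.6035, hold=26.8920 ⇒ V=28.6035 exercise | (k=4,j=1): S=67.3334, (K−S)⁺=13.7566, hold=12.6776 ⇒ V=13.7566 exercise | (k=4,j=2): S=86.3800, (K−S)⁺=0.0000, hold=2.6076 ⇒ V=2.6076 continue | (k=4,j=3): S=110.8144, (K−S)⁺=0.0000, hold=0.0000 ⇒ V=0.0000 continue | (k=4,j=4): S=142.1605, (K−S)⁺=0.0000, hold=0.0000 ⇒ V=0.0000 continue  boundary S*=67.3334
step 3: (k=3,j=0): S=59.4482, (K−S)⁺=21.6418, hold=19.9303 ⇒ V=21.6418 exercise | (k=3,j=1): S=76.2644, (K−S)⁺=4.8256, hold=7.4066 ⇒ V=7.4066 continue | (k=3,j=2): S=97.8373, (K−S)⁺=0.0000, hold=1.1353 ⇒ V=1.1353 continue | (k=3,j=3): S=125.5127, (K−S)⁺=0.0000, hold=0.0000 ⇒ V=0.0000 continue  boundary S*=59.4482
step 2: (k=2,j=0): S=67.3334, (K−S)⁺=13.7566, hold=13.4479 ⇒ V=13.7566 exercise | (k=2,j=1): S=86.3800, (K−S)⁺=0.0000, hold=3.8417 ⇒ V=3.8417 continue | (k=2,j=2): S=110.8144, (K−S)⁺=0.0000, hold=0.4943 ⇒ V=0.4943 continue  boundary S*=67.3334
step 1: (k=1,j=0): S=76.2644, (K−S)⁺=4.8256, hold=8.0773 ⇒ V=8.0773 continue | (k=1,j=1): S=97.8373, (K−S)⁺=0.0000, hold=1.9412 ⇒ V=1.9412 continue  boundary S*=-
step 0: (k=0,j=0): S=86.3800, (K−S)⁺=0.0000, hold=4.5718 ⇒ V=4.5718 continue  boundary S*=-

price = 4.5718
boundary = - - 67.3334 59.4482 67.3334 59.4482
tree:
4.5718
8.0773 1.9412
13.7566 3.8417 0.4943
21.6418 7.4066 1.1353 0.0000
28.6035 13.7566 2.6076 0.0000 0.0000
34.7500 21.6418 5.9893 0.0000 0.0000 0.0000
40.1767 28.6035 13.7566 0.0000 0.0000 0.0000 0.0000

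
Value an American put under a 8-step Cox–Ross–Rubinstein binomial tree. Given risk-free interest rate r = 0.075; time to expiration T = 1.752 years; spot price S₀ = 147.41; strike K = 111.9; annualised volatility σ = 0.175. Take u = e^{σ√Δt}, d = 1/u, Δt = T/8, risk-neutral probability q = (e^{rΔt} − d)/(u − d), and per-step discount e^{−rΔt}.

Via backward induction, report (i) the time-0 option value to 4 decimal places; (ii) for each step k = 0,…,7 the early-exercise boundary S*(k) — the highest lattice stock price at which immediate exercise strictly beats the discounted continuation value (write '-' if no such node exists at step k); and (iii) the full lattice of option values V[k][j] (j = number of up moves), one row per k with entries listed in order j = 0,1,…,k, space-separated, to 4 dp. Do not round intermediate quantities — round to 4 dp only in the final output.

Δt=0.21900, u=1.08534, d=0.92137, q=0.58053, disc=e^(-rΔt)=0.98371
k=8 terminal: V=max(K-S,0) → 35.3416 21.7167 5.6669 0.0000 0.0000 0.0000 0.0000 0.0000 0.0000
k=7: j=0 S=83.0921 intr=28.8079 cont=26.9850 V=28.8079[EX]; j=1 S=97.8798 intr=14.0202 cont=12.1972 V=14.0202[EX]; j=2 S=115.2993 intr=0.0000 cont=2.3384 V=2.3384[hold]; j=3 S=135.8189 intr=0.0000 cont=0.0000 V=0.0000[hold]; j=4 S=159.9903 intr=0.0000 cont=0.0000 V=0.0000[hold]; j=5 S=188.4635 intr=0.0000 cont=0.0000 V=0.0000[hold]; j=6 S=222.0040 intr=0.0000 cont=0.0000 V=0.0000[hold]; j=7 S=261.5136 intr=0.0000 cont=0.0000 V=0.0000[hold]  S*(7)=97.8798
k=6: j=0 S=90.1833 intr=21.7167 cont=19.8937 V=21.7167[EX]; j=1 S=106.2331 intr=5.6669 cont=7.1206 V=7.1206[hold]; j=2 S=125.1392 intr=0.0000 cont=0.9649 V=0.9649[hold]; j=3 S=147.4100 intr=0.0000 cont=0.0000 V=0.0000[hold]; j=4 S=173.6443 intr=0.0000 cont=0.0000 V=0.0000[hold]; j=5 S=204.5474 intr=0.0000 cont=0.0000 V=0.0000[hold]; j=6 S=240.9504 intr=0.0000 cont=0.0000 V=0.0000[hold]  S*(6)=90.1833
k=5: j=0 S=97.8798 intr=14.0202 cont=13.0274 V=14.0202[EX]; j=1 S=115.2993 intr=0.0000 cont=3.4892 V=3.4892[hold]; j=2 S=135.8189 intr=0.0000 cont=0.3981 V=0.3981[hold]; j=3 S=159.9903 intr=0.0000 cont=0.0000 V=0.0000[hold]; j=4 S=188.4635 intr=0.0000 cont=0.0000 V=0.0000[hold]; j=5 S=222.0040 intr=0.0000 cont=0.0000 V=0.0000[hold]  S*(5)=97.8798
k=4: j=0 S=106.2331 intr=5.6669 cont=7.7778 V=7.7778[hold]; j=1 S=125.1392 intr=0.0000 cont=1.6671 V=1.6671[hold]; j=2 S=147.4100 intr=0.0000 cont=0.1643 V=0.1643[hold]; j=3 S=173.6443 intr=0.0000 cont=0.0000 V=0.0000[hold]; j=4 S=204.5474 intr=0.0000 cont=0.0000 V=0.0000[hold]  S*(4)=-
k=3: j=0 S=115.2993 intr=0.0000 cont=4.1614 V=4.1614[hold]; j=1 S=135.8189 intr=0.0000 cont=0.7817 V=0.7817[hold]; j=2 S=159.9903 intr=0.0000 cont=0.0678 V=0.0678[hold]; j=3 S=188.4635 intr=0.0000 cont=0.0000 V=0.0000[hold]  S*(3)=-
k=2: j=0 S=125.1392 intr=0.0000 cont=2.1636 V=2.1636[hold]; j=1 S=147.4100 intr=0.0000 cont=0.3613 V=0.3613[hold]; j=2 S=173.6443 intr=0.0000 cont=0.0280 V=0.0280[hold]  S*(2)=-
k=1: j=0 S=135.8189 intr=0.0000 cont=1.0991 V=1.0991[hold]; j=1 S=159.9903 intr=0.0000 cont=0.1651 V=0.1651[hold]  S*(1)=-
k=0: j=0 S=147.4100 intr=0.0000 cont=0.5478 V=0.5478[hold]  S*(0)=-

price = 0.5478
boundary = - - - - - 97.8798 90.1833 97.8798
tree:
0.5478
1.0991 0.1651
2.1636 0.3613 0.0280
4.1614 0.7817 0.0678 0.0000
7.7778 1.6671 0.1643 0.0000 0.0000
14.0202 3.4892 0.3981 0.0000 0.0000 0.0000
21.7167 7.1206 0.9649 0.0000 0.0000 0.0000 0.0000
28.8079 14.0202 2.3384 0.0000 0.0000 0.0000 0.0000 0.0000
35.3416 21.7167 5.6669 0.0000 0.0000 0.0000 0.0000 0.0000 0.0000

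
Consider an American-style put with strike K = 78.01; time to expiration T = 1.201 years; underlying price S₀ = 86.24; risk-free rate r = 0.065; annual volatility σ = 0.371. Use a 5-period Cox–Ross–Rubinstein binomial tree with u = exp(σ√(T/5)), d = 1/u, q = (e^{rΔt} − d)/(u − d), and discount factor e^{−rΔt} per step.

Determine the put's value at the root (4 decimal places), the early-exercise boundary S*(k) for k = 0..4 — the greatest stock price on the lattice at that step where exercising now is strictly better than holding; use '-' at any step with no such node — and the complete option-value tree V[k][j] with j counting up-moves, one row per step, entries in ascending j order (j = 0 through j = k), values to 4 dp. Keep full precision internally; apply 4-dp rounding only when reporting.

Δt=0.24020, u=1.19941, d=0.83374, q=0.49770, disc=e^(-rΔt)=0.98451
k=5 terminal: V=max(K-S,0) → 43.2664 28.0286 6.1078 0.0000 0.0000 0.0000
k=4: j=0 S=41.6717 intr=36.3383 cont=35.1298 V=36.3383[EX]; j=1 S=59.9481 intr=18.0619 cont=16.8534 V=18.0619[EX]; j=2 S=86.2400 intr=0.0000 cont=3.0204 V=3.0204[hold]; j=3 S=124.0630 intr=0.0000 cont=0.0000 V=0.0000[hold]; j=4 S=178.4745 intr=0.0000 cont=0.0000 V=0.0000[hold]  S*(4)=59.9481
k=3: j=0 S=49.9814 intr=28.0286 cont=26.8201 V=28.0286[EX]; j=1 S=71.9022 intr=6.1078 cont=10.4119 V=10.4119[hold]; j=2 S=103.4369 intr=0.0000 cont=1.4937 V=1.4937[hold]; j=3 S=148.8022 intr=0.0000 cont=0.0000 V=0.0000[hold]  S*(3)=49.9814
k=2: j=0 S=59.9481 intr=18.0619 cont=18.9624 V=18.9624[hold]; j=1 S=86.2400 intr=0.0000 cont=5.8808 V=5.8808[hold]; j=2 S=124.0630 intr=0.0000 cont=0.7386 V=0.7386[hold]  S*(2)=-
k=1: j=0 S=71.9022 intr=6.1078 cont=12.2588 V=12.2588[hold]; j=1 S=103.4369 intr=0.0000 cont=3.2701 V=3.2701[hold]  S*(1)=-
k=0: j=0 S=86.2400 intr=0.0000 cont=7.6645 V=7.6645[hold]  S*(0)=-

price = 7.6645
boundary = - - - 49.9814 59.9481
tree:
7.6645
12.2588 3.2701
18.9624 5.8808 0.7386
28.0286 10.4119 1.4937 0.0000
36.3383 18.0619 3.0204 0.0000 0.0000
43.2664 28.0286 6.1078 0.0000 0.0000 0.0000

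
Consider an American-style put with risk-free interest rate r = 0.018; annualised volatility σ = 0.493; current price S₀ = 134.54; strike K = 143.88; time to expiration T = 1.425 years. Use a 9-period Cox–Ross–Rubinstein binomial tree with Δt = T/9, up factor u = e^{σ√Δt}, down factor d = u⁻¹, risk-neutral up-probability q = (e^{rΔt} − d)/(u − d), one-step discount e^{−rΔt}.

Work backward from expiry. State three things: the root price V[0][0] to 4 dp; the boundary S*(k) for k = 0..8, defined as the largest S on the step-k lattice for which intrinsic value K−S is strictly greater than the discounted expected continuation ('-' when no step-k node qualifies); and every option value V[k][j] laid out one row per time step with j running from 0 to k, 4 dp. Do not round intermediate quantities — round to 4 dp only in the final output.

price = 35.7703
boundary = - - - - 61.3859 50.4514 61.3859 74.6903 90.8783
tree:
35.7703
46.0806 23.8085
57.7143 32.6192 13.5445
70.1118 43.4226 20.0551 5.9347
82.4941 55.9152 28.9295 9.6924 1.5309
93.4286 69.3332 40.4063 15.5466 2.8344 0.0000
102.4154 82.4941 54.2117 24.3431 5.2478 0.0000 0.0000
109.8014 93.4286 69.1897 36.8486 9.7160 0.0000 0.0000 0.0000
115.8717 102.4154 82.4941 53.0017 17.9887 0.0000 0.0000 0.0000 0.0000
120.8608 109.8014 93.4286 69.1897 33.3053 0.0000 0.0000 0.0000 0.0000 0.0000

Δt=0.15833, u=1.21673, d=0.82187, q=0.45834, disc=e^(-rΔt)=0.99715
k=9 terminal: V=max(K-S,0) → 120.8608 109.8014 93.4286 69.1897 33.3053 0.0000 0.0000 0.0000 0.0000 0.0000
k=8: j=0 S=28.0083 intr=115.8717 cont=115.4623 V=115.8717[EX]; j=1 S=41.4646 intr=102.4154 cont=102.0059 V=102.4154[EX]; j=2 S=61.3859 intr=82.4941 cont=82.0846 V=82.4941[EX]; j=3 S=90.8783 intr=53.0017 cont=52.5922 V=53.0017[EX]; j=4 S=134.5400 intr=9.3400 cont=17.9887 V=17.9887[hold]; j=5 S=199.1786 intr=0.0000 cont=0.0000 V=0.0000[hold]; j=6 S=294.8723 intr=0.0000 cont=0.0000 V=0.0000[hold]; j=7 S=436.5413 intr=0.0000 cont=0.0000 V=0.0000[hold]; j=8 S=646.2739 intr=0.0000 cont=0.0000 V=0.0000[hold]  S*(8)=90.8783
k=7: j=0 S=34.0786 intr=109.8014 cont=109.3919 V=109.8014[EX]; j=1 S=50.4514 intr=93.4286 cont=93.0191 V=93.4286[EX]; j=2 S=74.6903 intr=69.1897 cont=68.7802 V=69.1897[EX]; j=3 S=110.5747 intr=33.3053 cont=36.8486 V=36.8486[hold]; j=4 S=163.6994 intr=0.0000 cont=9.7160 V=9.7160[hold]; j=5 S=242.3474 intr=0.0000 cont=0.0000 V=0.0000[hold]; j=6 S=358.7812 intr=0.0000 cont=0.0000 V=0.0000[hold]; j=7 S=531.1546 intr=0.0000 cont=0.0000 V=0.0000[hold]  S*(7)=74.6903
k=6: j=0 S=41.4646 intr=102.4154 cont=102.0059 V=102.4154[EX]; j=1 S=61.3859 intr=82.4941 cont=82.0846 V=82.4941[EX]; j=2 S=90.8783 intr=53.0017 cont=54.2117 V=54.2117[hold]; j=3 S=134.5400 intr=9.3400 cont=24.3431 V=24.3431[hold]; j=4 S=199.1786 intr=0.0000 cont=5.2478 V=5.2478[hold]; j=5 S=294.8723 intr=0.0000 cont=0.0000 V=0.0000[hold]; j=6 S=436.5413 intr=0.0000 cont=0.0000 V=0.0000[hold]  S*(6)=61.3859
k=5: j=0 S=50.4514 intr=93.4286 cont=93.0191 V=93.4286[EX]; j=1 S=74.6903 intr=69.1897 cont=69.3332 V=69.3332[hold]; j=2 S=110.5747 intr=33.3053 cont=40.4063 V=40.4063[hold]; j=3 S=163.6994 intr=0.0000 cont=15.5466 V=15.5466[hold]; j=4 S=242.3474 intr=0.0000 cont=2.8344 V=2.8344[hold]; j=5 S=358.7812 intr=0.0000 cont=0.0000 V=0.0000[hold]  S*(5)=50.4514
k=4: j=0 S=61.3859 intr=82.4941 cont=82.1502 V=82.4941[EX]; j=1 S=90.8783 intr=53.0017 cont=55.9152 V=55.9152[hold]; j=2 S=134.5400 intr=9.3400 cont=28.9295 V=28.9295[hold]; j=3 S=199.1786 intr=0.0000 cont=9.6924 V=9.6924[hold]; j=4 S=294.8723 intr=0.0000 cont=1.5309 V=1.5309[hold]  S*(4)=61.3859
k=3: j=0 S=74.6903 intr=69.1897 cont=70.1118 V=70.1118[hold]; j=1 S=110.5747 intr=33.3053 cont=43.4226 V=43.4226[hold]; j=2 S=163.6994 intr=0.0000 cont=20.0551 V=20.0551[hold]; j=3 S=242.3474 intr=0.0000 cont=5.9347 V=5.9347[hold]  S*(3)=-
k=2: j=0 S=90.8783 intr=53.0017 cont=57.7143 V=57.7143[hold]; j=1 S=134.5400 intr=9.3400 cont=32.6192 V=32.6192[hold]; j=2 S=199.1786 intr=0.0000 cont=13.5445 V=13.5445[hold]  S*(2)=-
k=1: j=0 S=110.5747 intr=33.3053 cont=46.0806 V=46.0806[hold]; j=1 S=163.6994 intr=0.0000 cont=23.8085 V=23.8085[hold]  S*(1)=-
k=0: j=0 S=134.5400 intr=9.3400 cont=35.7703 V=35.7703[hold]  S*(0)=-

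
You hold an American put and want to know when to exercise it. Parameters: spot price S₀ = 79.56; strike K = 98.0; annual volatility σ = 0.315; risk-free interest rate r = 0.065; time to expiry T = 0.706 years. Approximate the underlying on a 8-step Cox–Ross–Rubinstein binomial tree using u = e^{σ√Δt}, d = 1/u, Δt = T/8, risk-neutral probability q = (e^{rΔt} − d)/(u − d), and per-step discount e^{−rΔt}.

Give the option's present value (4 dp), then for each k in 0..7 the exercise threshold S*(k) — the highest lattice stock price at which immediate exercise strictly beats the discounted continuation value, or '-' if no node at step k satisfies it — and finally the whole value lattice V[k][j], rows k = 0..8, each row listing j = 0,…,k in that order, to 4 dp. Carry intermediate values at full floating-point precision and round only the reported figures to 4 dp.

price = 19.3657
boundary = - 72.4528 65.9804 72.4528 65.9804 72.4528 79.5600 87.3644
tree:
19.3657
25.5472 13.5820
32.0196 18.9698 8.5036
37.9137 25.5472 12.7972 4.4303
43.2814 32.0196 18.5266 7.3781 1.6177
48.1695 37.9137 25.5472 11.9186 3.0523 0.2428
52.6209 43.2814 32.0196 18.4400 5.7204 0.4957 0.0000
56.6747 48.1695 37.9137 25.5472 10.6356 1.0119 0.0000 0.0000
60.3664 52.6209 43.2814 32.0196 18.4400 2.0656 0.0000 0.0000 0.0000

Δt=0.08825, u=1.09809, d=0.91067, q=0.50732, disc=e^(-rΔt)=0.99428
k=8 terminal: V=max(K-S,0) → 60.3664 52.6209 43.2814 32.0196 18.4400 2.0656 0.0000 0.0000 0.0000
k=7: j=0 S=41.3253 intr=56.6747 cont=56.1142 V=56.6747[EX]; j=1 S=49.8305 intr=48.1695 cont=47.6089 V=48.1695[EX]; j=2 S=60.0863 intr=37.9137 cont=37.3532 V=37.9137[EX]; j=3 S=72.4528 intr=25.5472 cont=24.9867 V=25.5472[EX]; j=4 S=87.3644 intr=10.6356 cont=10.0750 V=10.6356[EX]; j=5 S=105.3451 intr=0.0000 cont=1.0119 V=1.0119[hold]; j=6 S=127.0264 intr=0.0000 cont=0.0000 V=0.0000[hold]; j=7 S=153.1700 intr=0.0000 cont=0.0000 V=0.0000[hold]  S*(7)=87.3644
k=6: j=0 S=45.3791 intr=52.6209 cont=52.0604 V=52.6209[EX]; j=1 S=54.7186 intr=43.2814 cont=42.7208 V=43.2814[EX]; j=2 S=65.9804 intr=32.0196 cont=31.4590 V=32.0196[EX]; j=3 S=79.5600 intr=18.4400 cont=17.8795 V=18.4400[EX]; j=4 S=95.9344 intr=2.0656 cont=5.7204 V=5.7204[hold]; j=5 S=115.6789 intr=0.0000 cont=0.4957 V=0.4957[hold]; j=6 S=139.4871 intr=0.0000 cont=0.0000 V=0.0000[hold]  S*(6)=79.5600
k=5: j=0 S=49.8305 intr=48.1695 cont=47.6089 V=48.1695[EX]; j=1 S=60.0863 intr=37.9137 cont=37.3532 V=37.9137[EX]; j=2 S=72.4528 intr=25.5472 cont=24.9867 V=25.5472[EX]; j=3 S=87.3644 intr=10.6356 cont=11.9186 V=11.9186[hold]; j=4 S=105.3451 intr=0.0000 cont=3.0523 V=3.0523[hold]; j=5 S=127.0264 intr=0.0000 cont=0.2428 V=0.2428[hold]  S*(5)=72.4528
k=4: j=0 S=54.7186 intr=43.2814 cont=42.7208 V=43.2814[EX]; j=1 S=65.9804 intr=32.0196 cont=31.4590 V=32.0196[EX]; j=2 S=79.5600 intr=18.4400 cont=18.5266 V=18.5266[hold]; j=3 S=95.9344 intr=2.0656 cont=7.3781 V=7.3781[hold]; j=4 S=115.6789 intr=0.0000 cont=1.6177 V=1.6177[hold]  S*(4)=65.9804
k=3: j=0 S=60.0863 intr=37.9137 cont=37.3532 V=37.9137[EX]; j=1 S=72.4528 intr=25.5472 cont=25.0304 V=25.5472[EX]; j=2 S=87.3644 intr=10.6356 cont=12.7972 V=12.7972[hold]; j=3 S=105.3451 intr=0.0000 cont=4.4303 V=4.4303[hold]  S*(3)=72.4528
k=2: j=0 S=65.9804 intr=32.0196 cont=31.4590 V=32.0196[EX]; j=1 S=79.5600 intr=18.4400 cont=18.9698 V=18.9698[hold]; j=2 S=95.9344 intr=2.0656 cont=8.5036 V=8.5036[hold]  S*(2)=65.9804
k=1: j=0 S=72.4528 intr=25.5472 cont=25.2539 V=25.5472[EX]; j=1 S=87.3644 intr=10.6356 cont=13.5820 V=13.5820[hold]  S*(1)=72.4528
k=0: j=0 S=79.5600 intr=18.4400 cont=19.3657 V=19.3657[hold]  S*(0)=-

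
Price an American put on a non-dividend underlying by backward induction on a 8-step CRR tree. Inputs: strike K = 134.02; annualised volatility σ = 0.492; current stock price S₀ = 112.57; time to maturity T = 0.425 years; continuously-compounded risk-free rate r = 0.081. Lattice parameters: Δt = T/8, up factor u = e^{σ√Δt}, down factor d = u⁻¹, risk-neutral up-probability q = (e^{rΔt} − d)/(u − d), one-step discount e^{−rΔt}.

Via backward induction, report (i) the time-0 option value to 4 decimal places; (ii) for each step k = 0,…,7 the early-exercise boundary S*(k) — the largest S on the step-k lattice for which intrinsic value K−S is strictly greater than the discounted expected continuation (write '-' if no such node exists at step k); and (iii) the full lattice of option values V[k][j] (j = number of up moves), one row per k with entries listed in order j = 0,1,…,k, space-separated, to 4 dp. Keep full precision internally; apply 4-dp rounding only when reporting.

params: Δt=0.05312 u=1.12008 d=0.89279 q=0.49065 e^(-rΔt)=0.99571
t_8 payoffs: 88.5809 77.0131 62.5002 44.2928 21.4500 0.0000 0.0000 0.0000 0.0000
t_7: node(7,0) S=50.8954 payoff=83.1246 vs cont=82.5491 → 83.1246 [stop]  node(7,1) S=63.8523 payoff=70.1677 vs cont=69.5922 → 70.1677 [stop]  node(7,2) S=80.1079 payoff=53.9121 vs cont=53.3367 → 53.9121 [stop]  node(7,3) S=100.5017 payoff=33.5183 vs cont=32.9428 → 33.5183 [stop]  node(7,4) S=126.0874 payoff=7.9326 vs cont=10.8786 → 10.8786 [wait]  node(7,5) S=158.1868 payoff=0.0000 vs cont=0.0000 → 0.0000 [wait]  node(7,6) S=198.4579 payoff=0.0000 vs cont=0.0000 → 0.0000 [wait]  node(7,7) S=248.9814 payoff=0.0000 vs cont=0.0000 → 0.0000 [wait]  ⇒ S*(7)=100.5017
t_6: node(6,0) S=57.0069 payoff=77.0131 vs cont=76.4376 → 77.0131 [stop]  node(6,1) S=71.5198 payoff=62.5002 vs cont=61.9248 → 62.5002 [stop]  node(6,2) S=89.7272 payoff=44.2928 vs cont=43.7173 → 44.2928 [stop]  node(6,3) S=112.5700 payoff=21.4500 vs cont=22.3138 → 22.3138 [wait]  node(6,4) S=141.2281 payoff=0.0000 vs cont=5.5172 → 5.5172 [wait]  node(6,5) S=177.1819 payoff=0.0000 vs cont=0.0000 → 0.0000 [wait]  node(6,6) S=222.2888 payoff=0.0000 vs cont=0.0000 → 0.0000 [wait]  ⇒ S*(6)=89.7272
t_5: node(5,0) S=63.8523 payoff=70.1677 vs cont=69.5922 → 70.1677 [stop]  node(5,1) S=80.1079 payoff=53.9121 vs cont=53.3367 → 53.9121 [stop]  node(5,2) S=100.5017 payoff=33.5183 vs cont=33.3648 → 33.5183 [stop]  node(5,3) S=126.0874 payoff=7.9326 vs cont=14.0120 → 14.0120 [wait]  node(5,4) S=158.1868 payoff=0.0000 vs cont=2.7981 → 2.7981 [wait]  node(5,5) S=198.4579 payoff=0.0000 vs cont=0.0000 → 0.0000 [wait]  ⇒ S*(5)=100.5017
t_4: node(4,0) S=71.5198 payoff=62.5002 vs cont=61.9248 → 62.5002 [stop]  node(4,1) S=89.7272 payoff=44.2928 vs cont=43.7173 → 44.2928 [stop]  node(4,2) S=112.5700 payoff=21.4500 vs cont=23.8446 → 23.8446 [wait]  node(4,3) S=141.2281 payoff=0.0000 vs cont=8.4733 → 8.4733 [wait]  node(4,4) S=177.1819 payoff=0.0000 vs cont=1.4191 → 1.4191 [wait]  ⇒ S*(4)=89.7272
t_3: node(3,0) S=80.1079 payoff=53.9121 vs cont=53.3367 → 53.9121 [stop]  node(3,1) S=100.5017 payoff=33.5183 vs cont=34.1127 → 34.1127 [wait]  node(3,2) S=126.0874 payoff=7.9326 vs cont=16.2327 → 16.2327 [wait]  node(3,3) S=158.1868 payoff=0.0000 vs cont=4.9906 → 4.9906 [wait]  ⇒ S*(3)=80.1079
t_2: node(2,0) S=89.7272 payoff=44.2928 vs cont=44.0077 → 44.2928 [stop]  node(2,1) S=112.5700 payoff=21.4500 vs cont=25.2310 → 25.2310 [wait]  node(2,2) S=141.2281 payoff=0.0000 vs cont=10.6707 → 10.6707 [wait]  ⇒ S*(2)=89.7272
t_1: node(1,0) S=100.5017 payoff=33.5183 vs cont=34.7900 → 34.7900 [wait]  node(1,1) S=126.0874 payoff=7.9326 vs cont=18.0093 → 18.0093 [wait]  ⇒ S*(1)=-
t_0: node(0,0) S=112.5700 payoff=21.4500 vs cont=26.4424 → 26.4424 [wait]  ⇒ S*(0)=-

price = 26.4424
boundary = - - 89.7272 80.1079 89.7272 100.5017 89.7272 100.5017
tree:
26.4424
34.7900 18.0093
44.2928 25.2310 10.6707
53.9121 34.1127 16.2327 4.9906
62.5002 44.2928 23.8446 8.4733 1.4191
70.1677 53.9121 33.5183 14.0120 2.7981 0.0000
77.0131 62.5002 44.2928 22.3138 5.5172 0.0000 0.0000
83.1246 70.1677 53.9121 33.5183 10.8786 0.0000 0.0000 0.0000
88.5809 77.0131 62.5002 44.2928 21.4500 0.0000 0.0000 0.0000 0.0000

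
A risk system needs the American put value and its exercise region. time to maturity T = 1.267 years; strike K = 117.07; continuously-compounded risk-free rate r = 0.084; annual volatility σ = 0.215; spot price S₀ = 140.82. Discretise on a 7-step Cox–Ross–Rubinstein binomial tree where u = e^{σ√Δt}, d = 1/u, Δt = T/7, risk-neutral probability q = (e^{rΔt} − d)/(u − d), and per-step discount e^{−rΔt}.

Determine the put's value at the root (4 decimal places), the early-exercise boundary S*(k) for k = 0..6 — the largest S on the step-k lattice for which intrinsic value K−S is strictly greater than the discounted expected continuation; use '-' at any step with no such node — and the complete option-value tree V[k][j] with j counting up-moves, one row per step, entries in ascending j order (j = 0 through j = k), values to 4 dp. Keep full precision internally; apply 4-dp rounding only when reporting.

price = 1.9785
boundary = - - - - 97.6709 89.1333 97.6709
tree:
1.9785
3.6619 0.7141
6.6053 1.4565 0.1522
11.5438 2.9178 0.3517 0.0000
19.3991 5.7066 0.8131 0.0000 0.0000
27.9367 10.7918 1.8796 0.0000 0.0000 0.0000
35.7279 19.3991 4.3449 0.0000 0.0000 0.0000 0.0000
42.8381 27.9367 10.0439 0.0000 0.0000 0.0000 0.0000 0.0000

Δt=0.18100  u=1.09578  d=0.91259  q=0.56078  discount=0.98491
step 7 (expiry): payoffs max(K−S,0) = 42.8381 27.9367 10.0439 0.0000 0.0000 0.0000 0.0000 0.0000
step 6: (k=6,j=0): S=81.3421, (K−S)⁺=35.7279, hold=33.9614 ⇒ V=35.7279 exercise | (k=6,j=1): S=97.6709, (K−S)⁺=19.3991, hold=17.6327 ⇒ V=19.3991 exercise | (k=6,j=2): S=117.2775, (K−S)⁺=0.0000, hold=4.3449 ⇒ V=4.3449 continue | (k=6,j=3): S=140.8200, (K−S)⁺=0.0000, hold=0.0000 ⇒ V=0.0000 continue | (k=6,j=4): S=169.0885, (K−S)⁺=0.0000, hold=0.0000 ⇒ V=0.0000 continue | (k=6,j=5): S=203.0316, (K−S)⁺=0.0000, hold=0.0000 ⇒ V=0.0000 continue | (k=6,j=6): S=243.7886, (K−S)⁺=0.0000, hold=0.0000 ⇒ V=0.0000 continue  boundary S*=97.6709
step 5: (k=5,j=0): S=89.1333, (K−S)⁺=27.9367, hold=26.1702 ⇒ V=27.9367 exercise | (k=5,j=1): S=107.0261, (K−S)⁺=10.0439, hold=10.7918 ⇒ V=10.7918 continue | (k=5,j=2): S=128.5108, (K−S)⁺=0.0000, hold=1.8796 ⇒ V=1.8796 continue | (k=5,j=3): S=154.3083, (K−S)⁺=0.0000, hold=0.0000 ⇒ V=0.0000 continue | (k=5,j=4): S=185.2844, (K−S)⁺=0.0000, hold=0.0000 ⇒ V=0.0000 continue | (k=5,j=5): S=222.4787, (K−S)⁺=0.0000, hold=0.0000 ⇒ V=0.0000 continue  boundary S*=89.1333
step 4: (k=4,j=0): S=97.6709, (K−S)⁺=19.3991, hold=18.0457 ⇒ V=19.3991 exercise | (k=4,j=1): S=117.2775, (K−S)⁺=0.0000, hold=5.7066 ⇒ V=5.7066 continue | (k=4,j=2): S=140.8200, (K−S)⁺=0.0000, hold=0.8131 ⇒ V=0.8131 continue | (k=4,j=3): S=169.0885, (K−S)⁺=0.0000, hold=0.0000 ⇒ V=0.0000 continue | (k=4,j=4): S=203.0316, (K−S)⁺=0.0000, hold=0.0000 ⇒ V=0.0000 continue  boundary S*=97.6709
step 3: (k=3,j=0): S=107.0261, (K−S)⁺=10.0439, hold=11.5438 ⇒ V=11.5438 continue | (k=3,j=1): S=128.5108, (K−S)⁺=0.0000, hold=2.9178 ⇒ V=2.9178 continue | (k=3,j=2): S=154.3083, (K−S)⁺=0.0000, hold=0.3517 ⇒ V=0.3517 continue | (k=3,j=3): S=185.2844, (K−S)⁺=0.0000, hold=0.0000 ⇒ V=0.0000 continue  boundary S*=-
step 2: (k=2,j=0): S=117.2775, (K−S)⁺=0.0000, hold=6.6053 ⇒ V=6.6053 continue | (k=2,j=1): S=140.8200, (K−S)⁺=0.0000, hold=1.4565 ⇒ V=1.4565 continue | (k=2,j=2): S=169.0885, (K−S)⁺=0.0000, hold=0.1522 ⇒ V=0.1522 continue  boundary S*=-
step 1: (k=1,j=0): S=128.5108, (K−S)⁺=0.0000, hold=3.6619 ⇒ V=3.6619 continue | (k=1,j=1): S=154.3083, (K−S)⁺=0.0000, hold=0.7141 ⇒ V=0.7141 continue  boundary S*=-
step 0: (k=0,j=0): S=140.8200, (K−S)⁺=0.0000, hold=1.9785 ⇒ V=1.9785 continue  boundary S*=-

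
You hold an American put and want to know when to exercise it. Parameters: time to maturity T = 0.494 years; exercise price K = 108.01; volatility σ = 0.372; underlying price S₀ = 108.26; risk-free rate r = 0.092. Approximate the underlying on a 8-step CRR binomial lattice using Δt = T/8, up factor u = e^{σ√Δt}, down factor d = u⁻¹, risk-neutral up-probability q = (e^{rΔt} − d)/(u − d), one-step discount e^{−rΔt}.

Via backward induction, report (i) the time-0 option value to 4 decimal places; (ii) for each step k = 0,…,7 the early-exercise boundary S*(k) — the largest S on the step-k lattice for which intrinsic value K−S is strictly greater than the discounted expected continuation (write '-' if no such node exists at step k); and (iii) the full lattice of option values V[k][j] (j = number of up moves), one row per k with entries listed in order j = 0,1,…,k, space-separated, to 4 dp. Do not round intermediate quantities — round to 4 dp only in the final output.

Δt=0.06175  u=1.09685  d=0.91170  q=0.50768  discount=0.99434
step 8 (expiry): payoffs max(K−S,0) = 56.3330 45.8387 33.2132 18.0239 0.0000 0.0000 0.0000 0.0000 0.0000
step 7: (k=7,j=0): S=56.6818, (K−S)⁺=51.3282, hold=50.7163 ⇒ V=51.3282 exercise | (k=7,j=1): S=68.1925, (K−S)⁺=39.8175, hold=39.2057 ⇒ V=39.8175 exercise | (k=7,j=2): S=82.0406, (K−S)⁺=25.9694, hold=25.3575 ⇒ V=25.9694 exercise | (k=7,j=3): S=98.7010, (K−S)⁺=9.3090, hold=8.8233 ⇒ V=9.3090 exercise | (k=7,j=4): S=118.7447, (K−S)⁺=0.0000, hold=0.0000 ⇒ V=0.0000 continue | (k=7,j=5): S=142.8588, (K−S)⁺=0.0000, hold=0.0000 ⇒ V=0.0000 continue | (k=7,j=6): S=171.8698, (K−S)⁺=0.0000, hold=0.0000 ⇒ V=0.0000 continue | (k=7,j=7): S=206.7723, (K−S)⁺=0.0000, hold=0.0000 ⇒ V=0.0000 continue  boundary S*=98.7010
step 6: (k=6,j=0): S=62.1713, (K−S)⁺=45.8387, hold=45.2268 ⇒ V=45.8387 exercise | (k=6,j=1): S=74.7968, (K−S)⁺=33.2132, hold=32.6014 ⇒ V=33.2132 exercise | (k=6,j=2): S=89.9861, (K−S)⁺=18.0239, hold=17.4120 ⇒ V=18.0239 exercise | (k=6,j=3): S=108.2600, (K−S)⁺=0.0000, hold=4.5570 ⇒ V=4.5570 continue | (k=6,j=4): S=130.2449, (K−S)⁺=0.0000, hold=0.0000 ⇒ V=0.0000 continue | (k=6,j=5): S=156.6943, (K−S)⁺=0.0000, hold=0.0000 ⇒ V=0.0000 continue | (k=6,j=6): S=188.5150, (K−S)⁺=0.0000, hold=0.0000 ⇒ V=0.0000 continue  boundary S*=89.9861
step 5: (k=5,j=0): S=68.1925, (K−S)⁺=39.8175, hold=39.2057 ⇒ V=39.8175 exercise | (k=5,j=1): S=82.0406, (K−S)⁺=25.9694, hold=25.3575 ⇒ V=25.9694 exercise | (k=5,j=2): S=98.7010, (K−S)⁺=9.3090, hold=11.1237 ⇒ V=11.1237 continue | (k=5,j=3): S=118.7447, (K−S)⁺=0.0000, hold=2.2308 ⇒ V=2.2308 continue | (k=5,j=4): S=142.8588, (K−S)⁺=0.0000, hold=0.0000 ⇒ V=0.0000 continue | (k=5,j=5): S=171.8698, (K−S)⁺=0.0000, hold=0.0000 ⇒ V=0.0000 continue  boundary S*=82.0406
step 4: (k=4,j=0): S=74.7968, (K−S)⁺=33.2132, hold=32.6014 ⇒ V=33.2132 exercise | (k=4,j=1): S=89.9861, (K−S)⁺=18.0239, hold=18.3281 ⇒ V=18.3281 continue | (k=4,j=2): S=108.2600, (K−S)⁺=0.0000, hold=6.5715 ⇒ V=6.5715 continue | (k=4,j=3): S=130.2449, (K−S)⁺=0.0000, hold=1.0921 ⇒ V=1.0921 continue | (k=4,j=4): S=156.6943, (K−S)⁺=0.0000, hold=0.0000 ⇒ V=0.0000 continue  boundary S*=74.7968
step 3: (k=3,j=0): S=82.0406, (K−S)⁺=25.9694, hold=25.5111 ⇒ V=25.9694 exercise | (k=3,j=1): S=98.7010, (K−S)⁺=9.3090, hold=12.2896 ⇒ V=12.2896 continue | (k=3,j=2): S=118.7447, (K−S)⁺=0.0000, hold=3.7683 ⇒ V=3.7683 continue | (k=3,j=3): S=142.8588, (K−S)⁺=0.0000, hold=0.5346 ⇒ V=0.5346 continue  boundary S*=82.0406
step 2: (k=2,j=0): S=89.9861, (K−S)⁺=18.0239, hold=18.9167 ⇒ V=18.9167 continue | (k=2,j=1): S=108.2600, (K−S)⁺=0.0000, hold=7.9184 ⇒ V=7.9184 continue | (k=2,j=2): S=130.2449, (K−S)⁺=0.0000, hold=2.1146 ⇒ V=2.1146 continue  boundary S*=-
step 1: (k=1,j=0): S=98.7010, (K−S)⁺=9.3090, hold=13.2575 ⇒ V=13.2575 continue | (k=1,j=1): S=118.7447, (K−S)⁺=0.0000, hold=4.9437 ⇒ V=4.9437 continue  boundary S*=-
step 0: (k=0,j=0): S=108.2600, (K−S)⁺=0.0000, hold=8.9856 ⇒ V=8.9856 continue  boundary S*=-

price = 8.9856
boundary = - - - 82.0406 74.7968 82.0406 89.9861 98.7010
tree:
8.9856
13.2575 4.9437
18.9167 7.9184 2.1146
25.9694 12.2896 3.7683 0.5346
33.2132 18.3281 6.5715 1.0921 0.0000
39.8175 25.9694 11.1237 2.2308 0.0000 0.0000
45.8387 33.2132 18.0239 4.5570 0.0000 0.0000 0.0000
51.3282 39.8175 25.9694 9.3090 0.0000 0.0000 0.0000 0.0000
56.3330 45.8387 33.2132 18.0239 0.0000 0.0000 0.0000 0.0000 0.0000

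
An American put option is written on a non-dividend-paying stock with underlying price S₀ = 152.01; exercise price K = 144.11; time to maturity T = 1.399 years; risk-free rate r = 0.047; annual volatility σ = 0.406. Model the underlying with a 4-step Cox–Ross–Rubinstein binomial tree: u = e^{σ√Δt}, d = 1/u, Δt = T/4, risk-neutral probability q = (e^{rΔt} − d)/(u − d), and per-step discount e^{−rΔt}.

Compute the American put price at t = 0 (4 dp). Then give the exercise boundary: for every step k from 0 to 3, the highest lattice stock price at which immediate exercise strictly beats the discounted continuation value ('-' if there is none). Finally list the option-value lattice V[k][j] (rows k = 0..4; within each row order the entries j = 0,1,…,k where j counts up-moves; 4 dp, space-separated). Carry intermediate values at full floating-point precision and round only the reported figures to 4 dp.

Δt=0.34975, u=1.27139, d=0.78654, q=0.47444, disc=e^(-rΔt)=0.98370
k=4 terminal: V=max(K-S,0) → 85.9314 50.0689 0.0000 0.0000 0.0000
k=3: j=0 S=73.9675 intr=70.1425 cont=67.7930 V=70.1425[EX]; j=1 S=119.5625 intr=24.5475 cont=25.8849 V=25.8849[hold]; j=2 S=193.2633 intr=0.0000 cont=0.0000 V=0.0000[hold]; j=3 S=312.3947 intr=0.0000 cont=0.0000 V=0.0000[hold]  S*(3)=73.9675
k=2: j=0 S=94.0411 intr=50.0689 cont=48.3435 V=50.0689[EX]; j=1 S=152.0100 intr=0.0000 cont=13.3822 V=13.3822[hold]; j=2 S=245.7121 intr=0.0000 cont=0.0000 V=0.0000[hold]  S*(2)=94.0411
k=1: j=0 S=119.5625 intr=24.5475 cont=32.1305 V=32.1305[hold]; j=1 S=193.2633 intr=0.0000 cont=6.9184 V=6.9184[hold]  S*(1)=-
k=0: j=0 S=152.0100 intr=0.0000 cont=19.8400 V=19.8400[hold]  S*(0)=-

price = 19.8400
boundary = - - 94.0411 73.9675
tree:
19.8400
32.1305 6.9184
50.0689 13.3822 0.0000
70.1425 25.8849 0.0000 0.0000
85.9314 50.0689 0.0000 0.0000 0.0000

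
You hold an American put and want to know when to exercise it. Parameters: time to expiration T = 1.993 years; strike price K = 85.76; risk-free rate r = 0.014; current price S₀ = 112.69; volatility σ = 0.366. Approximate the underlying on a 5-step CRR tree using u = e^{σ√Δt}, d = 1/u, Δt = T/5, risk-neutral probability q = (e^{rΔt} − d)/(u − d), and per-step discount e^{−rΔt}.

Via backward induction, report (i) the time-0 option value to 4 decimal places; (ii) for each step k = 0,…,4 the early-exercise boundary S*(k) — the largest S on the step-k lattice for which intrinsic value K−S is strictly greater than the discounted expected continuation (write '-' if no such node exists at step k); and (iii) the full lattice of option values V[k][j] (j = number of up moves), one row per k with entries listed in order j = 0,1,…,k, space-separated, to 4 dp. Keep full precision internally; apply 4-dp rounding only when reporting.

Δt=0.39860  u=1.25995  d=0.79368  q=0.45449  discount=0.99444
step 5 (expiry): payoffs max(K−S,0) = 50.2692 29.4191 0.0000 0.0000 0.0000 0.0000
step 4: (k=4,j=0): S=44.7167, (K−S)⁺=41.0433, hold=40.5660 ⇒ V=41.0433 exercise | (k=4,j=1): S=70.9868, (K−S)⁺=14.7732, hold=15.9591 ⇒ V=15.9591 continue | (k=4,j=2): S=112.6900, (K−S)⁺=0.0000, hold=0.0000 ⇒ V=0.0000 continue | (k=4,j=3): S=178.8929, (K−S)⁺=0.0000, hold=0.0000 ⇒ V=0.0000 continue | (k=4,j=4): S=283.9885, (K−S)⁺=0.0000, hold=0.0000 ⇒ V=0.0000 continue  boundary S*=44.7167
step 3: (k=3,j=0): S=56.3409, (K−S)⁺=29.4191, hold=29.4779 ⇒ V=29.4779 continue | (k=3,j=1): S=89.4399, (K−S)⁺=0.0000, hold=8.6574 ⇒ V=8.6574 continue | (k=3,j=2): S=141.9839, (K−S)⁺=0.0000, hold=0.0000 ⇒ V=0.0000 continue | (k=3,j=3): S=225.3964, (K−S)⁺=0.0000, hold=0.0000 ⇒ V=0.0000 continue  boundary S*=-
step 2: (k=2,j=0): S=70.9868, (K−S)⁺=14.7732, hold=19.9038 ⇒ V=19.9038 continue | (k=2,j=1): S=112.6900, (K−S)⁺=0.0000, hold=4.6964 ⇒ V=4.6964 continue | (k=2,j=2): S=178.8929, (K−S)⁺=0.0000, hold=0.0000 ⇒ V=0.0000 continue  boundary S*=-
step 1: (k=1,j=0): S=89.4399, (K−S)⁺=0.0000, hold=12.9199 ⇒ V=12.9199 continue | (k=1,j=1): S=141.9839, (K−S)⁺=0.0000, hold=2.5477 ⇒ V=2.5477 continue  boundary S*=-
step 0: (k=0,j=0): S=112.6900, (K−S)⁺=0.0000, hold=8.1602 ⇒ V=8.1602 continue  boundary S*=-

price = 8.1602
boundary = - - - - 44.7167
tree:
8.1602
12.9199 2.5477
19.9038 4.6964 0.0000
29.4779 8.6574 0.0000 0.0000
41.0433 15.9591 0.0000 0.0000 0.0000
50.2692 29.4191 0.0000 0.0000 0.0000 0.0000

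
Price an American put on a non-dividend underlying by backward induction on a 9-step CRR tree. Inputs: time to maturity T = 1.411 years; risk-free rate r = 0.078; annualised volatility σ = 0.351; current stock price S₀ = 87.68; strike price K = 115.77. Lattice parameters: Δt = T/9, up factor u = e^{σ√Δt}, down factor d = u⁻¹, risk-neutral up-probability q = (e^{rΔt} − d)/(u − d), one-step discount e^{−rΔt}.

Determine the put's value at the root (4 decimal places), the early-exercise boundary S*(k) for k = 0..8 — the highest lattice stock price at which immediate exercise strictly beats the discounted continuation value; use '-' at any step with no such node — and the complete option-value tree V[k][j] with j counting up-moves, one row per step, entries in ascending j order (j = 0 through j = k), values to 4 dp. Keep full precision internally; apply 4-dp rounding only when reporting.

Δt=0.15678  u=1.14910  d=0.87025  q=0.50943  discount=0.98785
step 9 (expiry): payoffs max(K−S,0) = 90.6696 82.6267 72.0066 57.9834 39.4668 15.0169 0.0000 0.0000 0.0000 0.0000
step 8: (k=8,j=0): S=28.8428, (K−S)⁺=86.9272, hold=85.5201 ⇒ V=86.9272 exercise | (k=8,j=1): S=38.0850, (K−S)⁺=77.6850, hold=76.2779 ⇒ V=77.6850 exercise | (k=8,j=2): S=50.2886, (K−S)⁺=65.4814, hold=64.0743 ⇒ V=65.4814 exercise | (k=8,j=3): S=66.4026, (K−S)⁺=49.3674, hold=47.9603 ⇒ V=49.3674 exercise | (k=8,j=4): S=87.6800, (K−S)⁺=28.0900, hold=26.6829 ⇒ V=28.0900 exercise | (k=8,j=5): S=115.7754, (K−S)⁺=0.0000, hold=7.2773 ⇒ V=7.2773 continue | (k=8,j=6): S=152.8734, (K−S)⁺=0.0000, hold=0.0000 ⇒ V=0.0000 continue | (k=8,j=7): S=201.8587, (K−S)⁺=0.0000, hold=0.0000 ⇒ V=0.0000 continue | (k=8,j=8): S=266.5405, (K−S)⁺=0.0000, hold=0.0000 ⇒ V=0.0000 continue  boundary S*=87.6800
step 7: (k=7,j=0): S=33.1433, (K−S)⁺=82.6267, hold=81.2196 ⇒ V=82.6267 exercise | (k=7,j=1): S=43.7634, (K−S)⁺=72.0066, hold=70.5995 ⇒ V=72.0066 exercise | (k=7,j=2): S=57.7866, (K−S)⁺=57.9834, hold=56.5763 ⇒ V=57.9834 exercise | (k=7,j=3): S=76.3032, (K−S)⁺=39.4668, hold=38.0597 ⇒ V=39.4668 exercise | (k=7,j=4): S=100.7531, (K−S)⁺=15.0169, hold=17.2747 ⇒ V=17.2747 continue | (k=7,j=5): S=133.0375, (K−S)⁺=0.0000, hold=3.5266 ⇒ V=3.5266 continue | (k=7,j=6): S=175.6668, (K−S)⁺=0.0000, hold=0.0000 ⇒ V=0.0000 continue | (k=7,j=7): S=231.9559, (K−S)⁺=0.0000, hold=0.0000 ⇒ V=0.0000 continue  boundary S*=76.3032
step 6: (k=6,j=0): S=38.0850, (K−S)⁺=77.6850, hold=76.2779 ⇒ V=77.6850 exercise | (k=6,j=1): S=50.2886, (K−S)⁺=65.4814, hold=64.0743 ⇒ V=65.4814 exercise | (k=6,j=2): S=66.4026, (K−S)⁺=49.3674, hold=47.9603 ⇒ V=49.3674 exercise | (k=6,j=3): S=87.6800, (K−S)⁺=28.0900, hold=27.8191 ⇒ V=28.0900 exercise | (k=6,j=4): S=115.7754, (K−S)⁺=0.0000, hold=10.1461 ⇒ V=10.1461 continue | (k=6,j=5): S=152.8734, (K−S)⁺=0.0000, hold=1.7090 ⇒ V=1.7090 continue | (k=6,j=6): S=201.8587, (K−S)⁺=0.0000, hold=0.0000 ⇒ V=0.0000 continue  boundary S*=87.6800
step 5: (k=5,j=0): S=43.7634, (K−S)⁺=72.0066, hold=70.5995 ⇒ V=72.0066 exercise | (k=5,j=1): S=57.7866, (K−S)⁺=57.9834, hold=56.5763 ⇒ V=57.9834 exercise | (k=5,j=2): S=76.3032, (K−S)⁺=39.4668, hold=38.0597 ⇒ V=39.4668 exercise | (k=5,j=3): S=100.7531, (K−S)⁺=15.0169, hold=18.7185 ⇒ V=18.7185 continue | (k=5,j=4): S=133.0375, (K−S)⁺=0.0000, hold=5.7769 ⇒ V=5.7769 continue | (k=5,j=5): S=175.6668, (K−S)⁺=0.0000, hold=0.8282 ⇒ V=0.8282 continue  boundary S*=76.3032
step 4: (k=4,j=0): S=50.2886, (K−S)⁺=65.4814, hold=64.0743 ⇒ V=65.4814 exercise | (k=4,j=1): S=66.4026, (K−S)⁺=49.3674, hold=47.9603 ⇒ V=49.3674 exercise | (k=4,j=2): S=87.6800, (K−S)⁺=28.0900, hold=28.5457 ⇒ V=28.5457 continue | (k=4,j=3): S=115.7754, (K−S)⁺=0.0000, hold=11.9782 ⇒ V=11.9782 continue | (k=4,j=4): S=152.8734, (K−S)⁺=0.0000, hold=3.2163 ⇒ V=3.2163 continue  boundary S*=66.4026
step 3: (k=3,j=0): S=57.7866, (K−S)⁺=57.9834, hold=56.5763 ⇒ V=57.9834 exercise | (k=3,j=1): S=76.3032, (K−S)⁺=39.4668, hold=38.2890 ⇒ V=39.4668 exercise | (k=3,j=2): S=100.7531, (K−S)⁺=15.0169, hold=19.8613 ⇒ V=19.8613 continue | (k=3,j=3): S=133.0375, (K−S)⁺=0.0000, hold=7.4233 ⇒ V=7.4233 continue  boundary S*=76.3032
step 2: (k=2,j=0): S=66.4026, (K−S)⁺=49.3674, hold=47.9603 ⇒ V=49.3674 exercise | (k=2,j=1): S=87.6800, (K−S)⁺=28.0900, hold=29.1208 ⇒ V=29.1208 continue | (k=2,j=2): S=115.7754, (K−S)⁺=0.0000, hold=13.3606 ⇒ V=13.3606 continue  boundary S*=66.4026
step 1: (k=1,j=0): S=76.3032, (K−S)⁺=39.4668, hold=38.5785 ⇒ V=39.4668 exercise | (k=1,j=1): S=100.7531, (K−S)⁺=15.0169, hold=20.8357 ⇒ V=20.8357 continue  boundary S*=76.3032
step 0: (k=0,j=0): S=87.6800, (K−S)⁺=28.0900, hold=29.6111 ⇒ V=29.6111 continue  boundary S*=-

price = 29.6111
boundary = - 76.3032 66.4026 76.3032 66.4026 76.3032 87.6800 76.3032 87.6800
tree:
29.6111
39.4668 20.8357
49.3674 29.1208 13.3606
57.9834 39.4668 19.8613 7.4233
65.4814 49.3674 28.5457 11.9782 3.2163
72.0066 57.9834 39.4668 18.7185 5.7769 0.8282
77.6850 65.4814 49.3674 28.0900 10.1461 1.7090 0.0000
82.6267 72.0066 57.9834 39.4668 17.2747 3.5266 0.0000 0.0000
86.9272 77.6850 65.4814 49.3674 28.0900 7.2773 0.0000 0.0000 0.0000
90.6696 82.6267 72.0066 57.9834 39.4668 15.0169 0.0000 0.0000 0.0000 0.0000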